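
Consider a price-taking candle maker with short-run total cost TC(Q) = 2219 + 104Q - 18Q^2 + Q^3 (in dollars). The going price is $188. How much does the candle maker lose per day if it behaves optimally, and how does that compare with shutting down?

AVC = 104 - 18Q + Q^2 has its minimum $23 at Q = 9; price $188 clears that bar, so the firm operates.
With MC = 104 - 36Q + 3Q^2, P = MC on the upward-sloping part at Q* = 14.
TR = 188·14 = 2632. TC = 2219 + 672 = 2891. Profit = 2632 − 2891 = -$259.
That loss of $259 beats the $2219 the firm would lose by shutting down; producing recovers $1960 of fixed cost.

Profit = -$259 at Q = 14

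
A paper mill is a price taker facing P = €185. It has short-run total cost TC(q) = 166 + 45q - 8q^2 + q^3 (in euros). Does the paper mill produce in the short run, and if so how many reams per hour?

Produce at q = 10

Strip out fixed cost: VC = 45q - 8q^2 + q^3. Then AVC = 45 - 8q + q^2 and MC = 45 - 16q + 3q^2.
AVC hits its minimum where MC = AVC, at q = 4, giving min AVC = 45 - 8·4 + 4^2 = €29.
P = €185 exceeds min AVC = €29, so the firm stays open.
Solving P = MC: -140 - 16q + 3q^2 = 0 ⇒ q = -14/3 or 10. On the upward-sloping branch, q* = 10.
Check: AVC at q = 10 is €65 ≤ P, so revenue covers variable cost.
Profit = P·q − TC = 185·10 − 816 = €1034.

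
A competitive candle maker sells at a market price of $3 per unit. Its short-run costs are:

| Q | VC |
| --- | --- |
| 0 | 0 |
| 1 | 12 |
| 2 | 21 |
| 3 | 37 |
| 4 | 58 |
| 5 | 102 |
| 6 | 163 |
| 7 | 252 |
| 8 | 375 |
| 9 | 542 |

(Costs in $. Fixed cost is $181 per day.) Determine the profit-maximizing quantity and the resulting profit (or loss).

Q = 0 (shut down); profit = -$181

Compute π = P·Q − TC at each output: Q=0: -181; Q=1: -190; Q=2: -196; Q=3: -209; Q=4: -227; Q=5: -268; Q=6: -326; Q=7: -412; Q=8: -532; Q=9: -696.
Profit is highest at Q = 0. Equivalently, the lowest AVC in the table is 21/2 ≈ $10.50 at Q = 2, and P = $3 falls below it — price never covers variable cost, so the firm shuts down and loses only its fixed cost.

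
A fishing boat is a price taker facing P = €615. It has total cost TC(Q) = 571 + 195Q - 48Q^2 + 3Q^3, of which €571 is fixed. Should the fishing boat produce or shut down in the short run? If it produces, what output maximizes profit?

Variable cost is VC = 195Q - 48Q^2 + 3Q^3, so AVC = VC/Q = 195 - 48Q + 3Q^2 and MC = dTC/dQ = 195 - 96Q + 9Q^2.
The AVC parabola has its vertex at Q = 48/6 = 8, where AVC = 195 - 48·8 + 3·8^2 = €3.
P = €615 exceeds min AVC = €3, so the firm stays open.
P = MC gives -420 - 96Q + 9Q^2 = 0, with roots -10/3 and 14. Take the larger (rising MC): Q* = 14.
Check: AVC at Q = 14 is €111 ≤ P, so revenue covers variable cost.
Profit = P·Q − TC = 615·14 − 2125 = €6485.

Produce at Q = 14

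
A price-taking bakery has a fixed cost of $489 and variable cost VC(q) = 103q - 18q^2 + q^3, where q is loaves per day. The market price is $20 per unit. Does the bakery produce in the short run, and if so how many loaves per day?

Strip out fixed cost: VC = 103q - 18q^2 + q^3. Then AVC = 103 - 18q + q^2 and MC = 103 - 36q + 3q^2.
AVC is minimized where dAVC/dq = -18 + 2q = 0, at q = 9; min AVC = 103 - 18·9 + 9^2 = $22.
P = $20 lies below min AVC = $22; no output level covers variable cost.
Best response: produce nothing and absorb the $489 fixed cost.

Shut down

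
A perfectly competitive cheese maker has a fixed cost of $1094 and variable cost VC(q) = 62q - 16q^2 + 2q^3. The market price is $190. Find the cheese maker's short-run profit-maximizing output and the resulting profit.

Profit = -$70 at q = 8

AVC = 62 - 16q + 2q^2; min AVC = $30 at q = 4. Since P = $190 ≥ min AVC, the firm produces.
With MC = 62 - 32q + 6q^2, P = MC on the upward-sloping part at q* = 8.
TR = 190·8 = 1520. TC = 1094 + 496 = 1590. Profit = 1520 − 1590 = -$70.
Shutting down would mean losing the fixed cost of $1094, so operating at a loss of $70 is better by $1024.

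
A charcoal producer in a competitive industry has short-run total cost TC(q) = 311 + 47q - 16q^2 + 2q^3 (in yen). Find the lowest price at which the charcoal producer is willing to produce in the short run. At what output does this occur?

The firm shuts down when price falls below the minimum of average variable cost. AVC = VC/q = 47 - 16q + 2q^2.
At the minimum of AVC, MC = AVC. MC = 47 - 32q + 6q^2; setting MC = AVC gives 4q^2 - 16q = 0, so q = 4. min AVC = 15.
The firm shuts down for any P below ¥15.

¥15 per unit, at q = 4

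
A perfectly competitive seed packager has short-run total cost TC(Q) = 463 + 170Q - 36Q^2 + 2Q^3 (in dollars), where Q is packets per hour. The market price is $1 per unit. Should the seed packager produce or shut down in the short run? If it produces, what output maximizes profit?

Shut down

Strip out fixed cost: VC = 170Q - 36Q^2 + 2Q^3. Then AVC = 170 - 36Q + 2Q^2 and MC = 170 - 72Q + 6Q^2.
The AVC parabola has its vertex at Q = 36/4 = 9, where AVC = 170 - 36·9 + 2·9^2 = $8.
With P < min AVC ($1 < $8), every unit sold adds to the loss.
Shutting down limits the loss to fixed cost, $463.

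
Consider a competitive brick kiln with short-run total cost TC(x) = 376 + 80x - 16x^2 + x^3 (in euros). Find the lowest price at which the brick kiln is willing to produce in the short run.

€16 per unit

Short-run supply begins at min AVC. From VC = 80x - 16x^2 + x^3, AVC = 80 - 16x + x^2.
At the minimum of AVC, MC = AVC. MC = 80 - 32x + 3x^2; setting MC = AVC gives 2x^2 - 16x = 0, so x = 8. min AVC = 16.
The firm shuts down for any P below €16.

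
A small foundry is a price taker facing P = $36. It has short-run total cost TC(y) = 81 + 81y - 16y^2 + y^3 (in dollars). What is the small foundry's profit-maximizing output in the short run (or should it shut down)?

Produce at y = 9

From TC, MC = TC'(y) = 81 - 32y + 3y^2 and AVC = VC/y = 81 - 16y + y^2.
AVC is minimized where dAVC/dy = -16 + 2y = 0, at y = 8; min AVC = 81 - 16·8 + 8^2 = $17.
P = $36 exceeds min AVC = $17, so the firm stays open.
P = MC gives 45 - 32y + 3y^2 = 0, with roots 5/3 and 9. Take the larger (rising MC): y* = 9.
Check: AVC at y = 9 is $18 ≤ P, so revenue covers variable cost.
Profit = P·y − TC = 36·9 − 243 = $81.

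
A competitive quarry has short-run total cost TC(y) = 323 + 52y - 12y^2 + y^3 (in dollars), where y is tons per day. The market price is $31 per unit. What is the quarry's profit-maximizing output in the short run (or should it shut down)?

Variable cost is VC = 52y - 12y^2 + y^3, so AVC = VC/y = 52 - 12y + y^2 and MC = dTC/dy = 52 - 24y + 3y^2.
The AVC parabola has its vertex at y = 12/2 = 6, where AVC = 52 - 12·6 + 6^2 = $16.
P = $31 exceeds min AVC = $16, so the firm stays open.
Solving P = MC: 21 - 24y + 3y^2 = 0 ⇒ y = 1 or 7. On the upward-sloping branch, y* = 7.
Check: AVC at y = 7 is $17 ≤ P, so revenue covers variable cost.
Profit = P·y − TC = 31·7 − 442 = -$225, a loss, but smaller than the $323 fixed cost the firm would lose by shutting down.

Produce at y = 7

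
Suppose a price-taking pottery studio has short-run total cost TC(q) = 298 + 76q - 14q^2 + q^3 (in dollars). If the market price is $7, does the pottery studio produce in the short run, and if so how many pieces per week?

Shut down

From TC, MC = TC'(q) = 76 - 28q + 3q^2 and AVC = VC/q = 76 - 14q + q^2.
AVC is minimized where dAVC/dq = -14 + 2q = 0, at q = 7; min AVC = 76 - 14·7 + 7^2 = $27.
P = $7 lies below min AVC = $27; no output level covers variable cost.
Best response: produce nothing and absorb the $298 fixed cost.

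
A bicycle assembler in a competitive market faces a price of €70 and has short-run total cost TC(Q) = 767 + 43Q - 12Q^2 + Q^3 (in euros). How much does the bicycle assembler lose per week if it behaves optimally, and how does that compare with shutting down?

Profit = -€281 at Q = 9

AVC = 43 - 12Q + Q^2; min AVC = €7 at Q = 6. Since P = €70 ≥ min AVC, the firm produces.
MC = 43 - 24Q + 3Q^2. Setting P = MC and taking the root on the rising branch gives Q* = 9.
TR = 70·9 = 630. TC = 767 + 144 = 911. Profit = 630 − 911 = -€281.
That loss of €281 beats the €767 the firm would lose by shutting down; producing recovers €486 of fixed cost.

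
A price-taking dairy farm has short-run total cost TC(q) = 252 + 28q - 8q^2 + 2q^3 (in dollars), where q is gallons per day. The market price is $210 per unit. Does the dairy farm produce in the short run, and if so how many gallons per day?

Variable cost is VC = 28q - 8q^2 + 2q^3, so AVC = VC/q = 28 - 8q + 2q^2 and MC = dTC/dq = 28 - 16q + 6q^2.
The AVC parabola has its vertex at q = 8/4 = 2, where AVC = 28 - 8·2 + 2·2^2 = $20.
Since P = $210 ≥ min AVC = $20, price covers variable cost and the firm should produce.
Set P = MC: 210 = 28 - 16q + 6q^2 → -182 - 16q + 6q^2 = 0. The roots are q = -13/3 and q = 7; the profit-maximizing output is on the rising part of MC, so q* = 7.
Check: AVC at q = 7 is $70 ≤ P, so revenue covers variable cost.
Profit = P·q − TC = 210·7 − 742 = $728.

Produce at q = 7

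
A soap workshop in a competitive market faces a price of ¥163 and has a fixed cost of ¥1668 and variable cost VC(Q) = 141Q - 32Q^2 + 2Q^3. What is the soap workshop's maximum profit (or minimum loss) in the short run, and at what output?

Profit = -¥216 at Q = 11

AVC = 141 - 32Q + 2Q^2 has its minimum ¥13 at Q = 8; price ¥163 clears that bar, so the firm operates.
With MC = 141 - 64Q + 6Q^2, P = MC on the upward-sloping part at Q* = 11.
TR = 163·11 = 1793. TC = 1668 + 341 = 2009. Profit = 1793 − 2009 = -¥216.
By producing, the firm covers all variable cost plus ¥1452 of fixed cost; shutting down would lose the full ¥1668.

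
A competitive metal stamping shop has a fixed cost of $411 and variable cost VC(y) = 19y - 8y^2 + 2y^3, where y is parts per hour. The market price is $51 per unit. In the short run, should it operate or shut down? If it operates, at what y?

Produce at y = 4

Variable cost is VC = 19y - 8y^2 + 2y^3, so AVC = VC/y = 19 - 8y + 2y^2 and MC = dTC/dy = 19 - 16y + 6y^2.
AVC is minimized where dAVC/dy = -8 + 4y = 0, at y = 2; min AVC = 19 - 8·2 + 2·2^2 = $11.
Since P = $51 ≥ min AVC = $11, price covers variable cost and the firm should produce.
P = MC gives -32 - 16y + 6y^2 = 0, with roots -4/3 and 4. Take the larger (rising MC): y* = 4.
Check: AVC at y = 4 is $19 ≤ P, so revenue covers variable cost.
Profit = P·y − TC = 51·4 − 487 = -$283, a loss, but smaller than the $411 fixed cost the firm would lose by shutting down.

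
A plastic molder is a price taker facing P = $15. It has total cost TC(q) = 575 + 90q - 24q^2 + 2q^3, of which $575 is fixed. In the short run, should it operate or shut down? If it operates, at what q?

Shut down

From TC, MC = TC'(q) = 90 - 48q + 6q^2 and AVC = VC/q = 90 - 24q + 2q^2.
AVC is minimized where dAVC/dq = -24 + 4q = 0, at q = 6; min AVC = 90 - 24·6 + 2·6^2 = $18.
Since P = $15 < min AVC = $18, price fails to cover variable cost at any output.
Shutting down limits the loss to fixed cost, $575.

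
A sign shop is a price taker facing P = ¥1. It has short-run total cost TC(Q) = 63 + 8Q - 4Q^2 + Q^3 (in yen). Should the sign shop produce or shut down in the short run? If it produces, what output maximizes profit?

Strip out fixed cost: VC = 8Q - 4Q^2 + Q^3. Then AVC = 8 - 4Q + Q^2 and MC = 8 - 8Q + 3Q^2.
The AVC parabola has its vertex at Q = 4/2 = 2, where AVC = 8 - 4·2 + 2^2 = ¥4.
With P < min AVC (¥1 < ¥4), every unit sold adds to the loss.
Best response: produce nothing and absorb the ¥63 fixed cost.

Shut down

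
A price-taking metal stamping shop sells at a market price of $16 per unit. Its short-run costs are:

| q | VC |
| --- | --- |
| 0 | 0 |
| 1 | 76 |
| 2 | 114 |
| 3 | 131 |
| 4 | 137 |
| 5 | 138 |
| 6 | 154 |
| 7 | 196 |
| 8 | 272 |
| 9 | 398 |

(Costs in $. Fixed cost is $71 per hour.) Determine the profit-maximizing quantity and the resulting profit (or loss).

q = 0 (shut down); profit = -$71

Tabulate TR − TC: q=0: -71; q=1: -131; q=2: -153; q=3: -154; q=4: -144; q=5: -129; q=6: -129; q=7: -155; q=8: -215; q=9: -325.
Profit is highest at q = 0. Equivalently, the lowest AVC in the table is 154/6 ≈ $25.67 at q = 6, and P = $16 falls below it — price never covers variable cost, so the firm shuts down and loses only its fixed cost.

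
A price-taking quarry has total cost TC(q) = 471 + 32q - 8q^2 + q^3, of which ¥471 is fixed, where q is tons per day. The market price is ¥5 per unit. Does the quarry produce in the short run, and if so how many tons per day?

From TC, MC = TC'(q) = 32 - 16q + 3q^2 and AVC = VC/q = 32 - 8q + q^2.
The AVC parabola has its vertex at q = 8/2 = 4, where AVC = 32 - 8·4 + 4^2 = ¥16.
P = ¥5 lies below min AVC = ¥16; no output level covers variable cost.
The firm minimizes its loss by shutting down and losing only its fixed cost of ¥471.

Shut down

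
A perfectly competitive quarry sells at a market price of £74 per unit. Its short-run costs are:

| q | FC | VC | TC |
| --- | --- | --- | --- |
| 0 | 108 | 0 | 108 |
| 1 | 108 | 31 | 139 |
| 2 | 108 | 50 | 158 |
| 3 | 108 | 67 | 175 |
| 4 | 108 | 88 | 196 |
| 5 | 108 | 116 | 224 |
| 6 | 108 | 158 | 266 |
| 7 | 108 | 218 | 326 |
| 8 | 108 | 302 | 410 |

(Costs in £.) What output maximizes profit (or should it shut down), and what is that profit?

q = 7; profit = £192

Compute π = P·q − TC at each output: q=0: -108; q=1: -65; q=2: -10; q=3: 47; q=4: 100; q=5: 146; q=6: 178; q=7: 192; q=8: 182.
Profit is maximized at q = 7. AVC there is 218/7 = £31.14 ≤ P, so producing beats shutting down (which would give -£108).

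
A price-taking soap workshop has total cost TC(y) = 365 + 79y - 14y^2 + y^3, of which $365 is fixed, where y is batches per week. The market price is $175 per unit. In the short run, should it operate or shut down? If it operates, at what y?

Produce at y = 12

Strip out fixed cost: VC = 79y - 14y^2 + y^3. Then AVC = 79 - 14y + y^2 and MC = 79 - 28y + 3y^2.
AVC hits its minimum where MC = AVC, at y = 7, giving min AVC = 79 - 14·7 + 7^2 = $30.
Because $175 ≥ $30, revenue can cover variable cost; the firm operates.
P = MC gives -96 - 28y + 3y^2 = 0, with roots -8/3 and 12. Take the larger (rising MC): y* = 12.
Check: AVC at y = 12 is $55 ≤ P, so revenue covers variable cost.
Profit = P·y − TC = 175·12 − 1025 = $1075.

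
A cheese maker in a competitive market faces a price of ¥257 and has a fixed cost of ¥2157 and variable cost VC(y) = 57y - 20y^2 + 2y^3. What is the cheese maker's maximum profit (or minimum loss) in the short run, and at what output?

AVC = 57 - 20y + 2y^2; min AVC = ¥7 at y = 5. Since P = ¥257 ≥ min AVC, the firm produces.
With MC = 57 - 40y + 6y^2, P = MC on the upward-sloping part at y* = 10.
TR = 257·10 = 2570. TC = 2157 + 570 = 2727. Profit = 2570 − 2727 = -¥157.
Shutting down would mean losing the fixed cost of ¥2157, so operating at a loss of ¥157 is better by ¥2000.

Profit = -¥157 at y = 10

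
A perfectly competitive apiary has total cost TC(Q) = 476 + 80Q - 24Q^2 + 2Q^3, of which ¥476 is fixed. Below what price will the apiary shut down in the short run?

Short-run supply begins at min AVC. From VC = 80Q - 24Q^2 + 2Q^3, AVC = 80 - 24Q + 2Q^2.
dAVC/dQ = -24 + 4Q = 0 gives Q = 6. min AVC = 80 - 24·6 + 2·6^2 = 8.
So the shutdown price is ¥8.

¥8 per unit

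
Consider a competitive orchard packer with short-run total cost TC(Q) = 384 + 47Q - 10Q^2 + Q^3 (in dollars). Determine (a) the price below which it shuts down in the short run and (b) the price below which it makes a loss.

Shutdown price = $22; break-even price = $79

AVC = 47 - 10Q + Q^2; minimized at Q = 5, giving min AVC = $22. That is the shutdown price.
ATC = 384/Q + 47 - 10Q + Q^2. Setting dATC/dQ = −384/Q^2 − 10 + 2Q = 0 gives Q = 8 (since 2·8^3 − 10·8^2 = 384).
min ATC = 384/8 + 47 − 10·8 + 8^2 = $79. That is the break-even price.
For $22 ≤ P < $79 the firm produces at a loss; below $22 it shuts down.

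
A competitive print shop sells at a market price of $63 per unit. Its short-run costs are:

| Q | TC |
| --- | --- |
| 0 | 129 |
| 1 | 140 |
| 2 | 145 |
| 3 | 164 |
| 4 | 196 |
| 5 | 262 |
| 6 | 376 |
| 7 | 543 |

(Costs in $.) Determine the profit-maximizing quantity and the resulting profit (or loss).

Compute π = P·Q − TC at each output: Q=0: -129; Q=1: -77; Q=2: -19; Q=3: 25; Q=4: 56; Q=5: 53; Q=6: 2; Q=7: -102.
Profit is maximized at Q = 4. AVC there is 67/4 = $16.75 ≤ P, so producing beats shutting down (which would give -$129).

Q = 4; profit = $56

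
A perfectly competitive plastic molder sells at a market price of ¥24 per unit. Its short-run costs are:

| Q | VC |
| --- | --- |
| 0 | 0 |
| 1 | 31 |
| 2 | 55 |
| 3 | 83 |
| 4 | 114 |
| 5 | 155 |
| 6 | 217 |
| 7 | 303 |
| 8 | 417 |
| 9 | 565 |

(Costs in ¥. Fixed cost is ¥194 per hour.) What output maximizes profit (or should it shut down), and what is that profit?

Q = 0 (shut down); profit = -¥194

Profit at each row (π = 24Q − TC): Q=0: -194; Q=1: -201; Q=2: -201; Q=3: -205; Q=4: -212; Q=5: -229; Q=6: -267; Q=7: -329; Q=8: -419; Q=9: -543.
Profit is highest at Q = 0. Equivalently, the lowest AVC in the table is 55/2 ≈ ¥27.50 at Q = 2, and P = ¥24 falls below it — price never covers variable cost, so the firm shuts down and loses only its fixed cost.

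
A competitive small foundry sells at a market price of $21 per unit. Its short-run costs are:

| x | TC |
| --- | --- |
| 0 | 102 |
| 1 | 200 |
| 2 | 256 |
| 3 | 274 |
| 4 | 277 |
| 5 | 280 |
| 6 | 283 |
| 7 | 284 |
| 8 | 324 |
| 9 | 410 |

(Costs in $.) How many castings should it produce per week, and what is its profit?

x = 0 (shut down); profit = -$102

Profit at each row (π = 21x − TC): x=0: -102; x=1: -179; x=2: -214; x=3: -211; x=4: -193; x=5: -175; x=6: -157; x=7: -137; x=8: -156; x=9: -221.
Profit is highest at x = 0. Equivalently, the lowest AVC in the table is 182/7 ≈ $26 at x = 7, and P = $21 falls below it — price never covers variable cost, so the firm shuts down and loses only its fixed cost.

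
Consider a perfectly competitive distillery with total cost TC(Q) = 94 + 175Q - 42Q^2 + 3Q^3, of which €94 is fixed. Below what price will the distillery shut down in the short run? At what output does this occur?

Short-run supply begins at min AVC. From VC = 175Q - 42Q^2 + 3Q^3, AVC = 175 - 42Q + 3Q^2.
At the minimum of AVC, MC = AVC. MC = 175 - 84Q + 9Q^2; setting MC = AVC gives 6Q^2 - 42Q = 0, so Q = 7. min AVC = 28.
For P < €28 the firm produces nothing.

€28 per unit, at Q = 7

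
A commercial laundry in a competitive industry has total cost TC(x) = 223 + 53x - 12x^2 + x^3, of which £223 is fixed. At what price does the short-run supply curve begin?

£17 per unit

The firm shuts down when price falls below the minimum of average variable cost. AVC = VC/x = 53 - 12x + x^2.
At the minimum of AVC, MC = AVC. MC = 53 - 24x + 3x^2; setting MC = AVC gives 2x^2 - 12x = 0, so x = 6. min AVC = 17.
So the shutdown price is £17.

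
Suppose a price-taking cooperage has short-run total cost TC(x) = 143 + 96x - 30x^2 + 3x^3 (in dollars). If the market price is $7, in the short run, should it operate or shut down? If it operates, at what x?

From TC, MC = TC'(x) = 96 - 60x + 9x^2 and AVC = VC/x = 96 - 30x + 3x^2.
The AVC parabola has its vertex at x = 30/6 = 5, where AVC = 96 - 30·5 + 3·5^2 = $21.
With P < min AVC ($7 < $21), every unit sold adds to the loss.
Shutting down limits the loss to fixed cost, $143.

Shut down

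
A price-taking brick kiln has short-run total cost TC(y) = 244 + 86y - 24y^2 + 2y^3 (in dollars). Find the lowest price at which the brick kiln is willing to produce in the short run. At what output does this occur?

The firm shuts down when price falls below the minimum of average variable cost. AVC = VC/y = 86 - 24y + 2y^2.
dAVC/dy = -24 + 4y = 0 gives y = 6. min AVC = 86 - 24·6 + 2·6^2 = 14.
The firm shuts down for any P below $14.

$14 per unit, at y = 6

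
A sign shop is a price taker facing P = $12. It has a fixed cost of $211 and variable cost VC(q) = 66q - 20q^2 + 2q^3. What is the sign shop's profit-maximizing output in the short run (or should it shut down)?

Strip out fixed cost: VC = 66q - 20q^2 + 2q^3. Then AVC = 66 - 20q + 2q^2 and MC = 66 - 40q + 6q^2.
AVC hits its minimum where MC = AVC, at q = 5, giving min AVC = 66 - 20·5 + 2·5^2 = $16.
P = $12 lies below min AVC = $16; no output level covers variable cost.
The firm minimizes its loss by shutting down and losing only its fixed cost of $211.

Shut down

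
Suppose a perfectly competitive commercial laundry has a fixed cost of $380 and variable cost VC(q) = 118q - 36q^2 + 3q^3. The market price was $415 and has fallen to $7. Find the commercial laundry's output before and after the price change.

Output falls from 11 to 0 (the firm shuts down)

AVC = 118 - 36q + 3q^2, minimized at q = 6 where min AVC = $10. MC = 118 - 72q + 9q^2.
At P = $415 ≥ min AVC, set P = MC on the rising branch: q = 11.
At P = $7 < min AVC = $10, price no longer covers variable cost at any output, so the firm shuts down: q = 0.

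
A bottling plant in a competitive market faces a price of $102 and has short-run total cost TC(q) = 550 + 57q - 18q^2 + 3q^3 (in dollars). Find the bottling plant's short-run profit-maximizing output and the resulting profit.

Profit = -$250 at q = 5

AVC = 57 - 18q + 3q^2; min AVC = $30 at q = 3. Since P = $102 ≥ min AVC, the firm produces.
With MC = 57 - 36q + 9q^2, P = MC on the upward-sloping part at q* = 5.
TR = 102·5 = 510. TC = 550 + 210 = 760. Profit = 510 − 760 = -$250.
That loss of $250 beats the $550 the firm would lose by shutting down; producing recovers $300 of fixed cost.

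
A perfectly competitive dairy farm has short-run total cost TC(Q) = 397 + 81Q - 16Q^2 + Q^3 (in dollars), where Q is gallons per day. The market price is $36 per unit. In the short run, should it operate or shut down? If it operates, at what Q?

Produce at Q = 9

Variable cost is VC = 81Q - 16Q^2 + Q^3, so AVC = VC/Q = 81 - 16Q + Q^2 and MC = dTC/dQ = 81 - 32Q + 3Q^2.
AVC is minimized where dAVC/dQ = -16 + 2Q = 0, at Q = 8; min AVC = 81 - 16·8 + 8^2 = $17.
Because $36 ≥ $17, revenue can cover variable cost; the firm operates.
Set P = MC: 36 = 81 - 32Q + 3Q^2 → 45 - 32Q + 3Q^2 = 0. The roots are Q = 5/3 and Q = 9; the profit-maximizing output is on the rising part of MC, so Q* = 9.
Check: AVC at Q = 9 is $18 ≤ P, so revenue covers variable cost.
Profit = P·Q − TC = 36·9 − 559 = -$235, a loss, but smaller than the $397 fixed cost the firm would lose by shutting down.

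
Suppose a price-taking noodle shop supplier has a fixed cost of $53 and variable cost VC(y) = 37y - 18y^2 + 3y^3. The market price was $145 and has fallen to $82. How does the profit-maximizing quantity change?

AVC = 37 - 18y + 3y^2, minimized at y = 3 where min AVC = $10. MC = 37 - 36y + 9y^2.
At P = $145 ≥ min AVC, set P = MC on the rising branch: y = 6.
At P = $82 ≥ min AVC, set P = MC: y = 5. The firm stays open but cuts output.

Output falls from 6 to 5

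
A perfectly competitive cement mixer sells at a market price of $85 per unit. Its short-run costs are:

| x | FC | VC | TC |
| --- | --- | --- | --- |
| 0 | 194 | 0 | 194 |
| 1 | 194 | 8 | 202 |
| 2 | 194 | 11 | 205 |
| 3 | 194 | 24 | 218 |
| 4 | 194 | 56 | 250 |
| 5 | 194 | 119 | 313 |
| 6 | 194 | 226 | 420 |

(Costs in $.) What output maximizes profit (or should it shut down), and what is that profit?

x = 5; profit = $112

Compute π = P·x − TC at each output: x=0: -194; x=1: -117; x=2: -35; x=3: 37; x=4: 90; x=5: 112; x=6: 90.
Profit is maximized at x = 5. AVC there is 119/5 = $23.80 ≤ P, so producing beats shutting down (which would give -$194).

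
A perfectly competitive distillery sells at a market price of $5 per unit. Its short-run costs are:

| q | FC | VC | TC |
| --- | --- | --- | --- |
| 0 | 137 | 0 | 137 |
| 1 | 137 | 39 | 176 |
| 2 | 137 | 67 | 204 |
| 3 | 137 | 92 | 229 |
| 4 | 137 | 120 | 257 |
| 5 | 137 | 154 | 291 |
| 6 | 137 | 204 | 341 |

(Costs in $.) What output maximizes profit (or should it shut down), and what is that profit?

q = 0 (shut down); profit = -$137

Tabulate TR − TC: q=0: -137; q=1: -171; q=2: -194; q=3: -214; q=4: -237; q=5: -266; q=6: -311.
Profit is highest at q = 0. Equivalently, the lowest AVC in the table is 120/4 ≈ $30 at q = 4, and P = $5 falls below it — price never covers variable cost, so the firm shuts down and loses only its fixed cost.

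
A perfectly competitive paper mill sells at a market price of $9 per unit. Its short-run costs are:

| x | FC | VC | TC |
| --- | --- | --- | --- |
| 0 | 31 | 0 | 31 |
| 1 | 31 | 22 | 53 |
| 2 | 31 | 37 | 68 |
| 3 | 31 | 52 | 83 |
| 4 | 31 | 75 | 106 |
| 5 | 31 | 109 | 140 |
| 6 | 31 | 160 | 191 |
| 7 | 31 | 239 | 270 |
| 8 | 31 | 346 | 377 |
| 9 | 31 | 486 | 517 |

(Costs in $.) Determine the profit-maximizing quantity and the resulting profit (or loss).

x = 0 (shut down); profit = -$31

Compute π = P·x − TC at each output: x=0: -31; x=1: -44; x=2: -50; x=3: -56; x=4: -70; x=5: -95; x=6: -137; x=7: -207; x=8: -305; x=9: -436.
Profit is highest at x = 0. Equivalently, the lowest AVC in the table is 52/3 ≈ $17.33 at x = 3, and P = $9 falls below it — price never covers variable cost, so the firm shuts down and loses only its fixed cost.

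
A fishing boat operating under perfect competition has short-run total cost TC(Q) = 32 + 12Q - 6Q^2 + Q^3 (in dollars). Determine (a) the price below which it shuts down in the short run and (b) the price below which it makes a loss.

Shutdown price = $3; break-even price = $12

Shutdown price = min AVC. AVC = 12 - 6Q + Q^2, with vertex at Q = 3 and minimum $3.
ATC = 32/Q + 12 - 6Q + Q^2. Setting dATC/dQ = −32/Q^2 − 6 + 2Q = 0 gives Q = 4 (since 2·4^3 − 6·4^2 = 32).
min ATC = 32/4 + 12 − 6·4 + 4^2 = $12. That is the break-even price.
Between these two prices the firm operates at a loss; above $12 it earns a profit.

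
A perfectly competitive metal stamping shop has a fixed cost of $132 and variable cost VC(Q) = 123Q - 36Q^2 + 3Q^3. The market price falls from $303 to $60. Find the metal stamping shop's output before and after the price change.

AVC = 123 - 36Q + 3Q^2, minimized at Q = 6 where min AVC = $15. MC = 123 - 72Q + 9Q^2.
At P = $303 ≥ min AVC, set P = MC on the rising branch: Q = 10.
At P = $60 ≥ min AVC, set P = MC: Q = 7. The firm stays open but cuts output.

Output falls from 10 to 7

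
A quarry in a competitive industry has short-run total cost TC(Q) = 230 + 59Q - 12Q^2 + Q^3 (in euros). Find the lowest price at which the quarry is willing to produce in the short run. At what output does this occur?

€23 per unit, at Q = 6

The firm shuts down when price falls below the minimum of average variable cost. AVC = VC/Q = 59 - 12Q + Q^2.
dAVC/dQ = -12 + 2Q = 0 gives Q = 6. min AVC = 59 - 12·6 + 6^2 = 23.
So the shutdown price is €23.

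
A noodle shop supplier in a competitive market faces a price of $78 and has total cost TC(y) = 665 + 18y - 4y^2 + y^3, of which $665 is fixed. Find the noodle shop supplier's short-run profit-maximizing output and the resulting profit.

Profit = -$377 at y = 6

AVC = 18 - 4y + y^2 has its minimum $14 at y = 2; price $78 clears that bar, so the firm operates.
MC = 18 - 8y + 3y^2. Setting P = MC and taking the root on the rising branch gives y* = 6.
TR = 78·6 = 468. TC = 665 + 180 = 845. Profit = 468 − 845 = -$377.
Shutting down would mean losing the fixed cost of $665, so operating at a loss of $377 is better by $288.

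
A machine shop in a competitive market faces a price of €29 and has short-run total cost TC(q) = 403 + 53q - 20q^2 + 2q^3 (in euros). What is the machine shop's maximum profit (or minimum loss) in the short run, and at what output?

Profit = -€259 at q = 6

AVC = 53 - 20q + 2q^2 has its minimum €3 at q = 5; price €29 clears that bar, so the firm operates.
With MC = 53 - 40q + 6q^2, P = MC on the upward-sloping part at q* = 6.
TR = 29·6 = 174. TC = 403 + 30 = 433. Profit = 174 − 433 = -€259.
Shutting down would mean losing the fixed cost of €403, so operating at a loss of €259 is better by €144.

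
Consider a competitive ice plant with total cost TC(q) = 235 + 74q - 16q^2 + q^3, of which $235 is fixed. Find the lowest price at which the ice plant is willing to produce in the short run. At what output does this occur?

$10 per unit, at q = 8

The shutdown price is the minimum of AVC. VC = 74q - 16q^2 + q^3, so AVC = 74 - 16q + q^2.
At the minimum of AVC, MC = AVC. MC = 74 - 32q + 3q^2; setting MC = AVC gives 2q^2 - 16q = 0, so q = 8. min AVC = 10.
So the shutdown price is $10.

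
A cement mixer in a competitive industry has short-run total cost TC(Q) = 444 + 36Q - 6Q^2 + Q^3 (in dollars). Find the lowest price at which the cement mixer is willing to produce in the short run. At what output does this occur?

The shutdown price is the minimum of AVC. VC = 36Q - 6Q^2 + Q^3, so AVC = 36 - 6Q + Q^2.
dAVC/dQ = -6 + 2Q = 0 gives Q = 3. min AVC = 36 - 6·3 + 3^2 = 27.
So the shutdown price is $27.

$27 per unit, at Q = 3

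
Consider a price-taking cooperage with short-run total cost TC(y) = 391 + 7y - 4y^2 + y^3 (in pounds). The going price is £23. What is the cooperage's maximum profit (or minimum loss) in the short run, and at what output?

AVC = 7 - 4y + y^2 has its minimum £3 at y = 2; price £23 clears that bar, so the firm operates.
With MC = 7 - 8y + 3y^2, P = MC on the upward-sloping part at y* = 4.
TR = 23·4 = 92. TC = 391 + 28 = 419. Profit = 92 − 419 = -£327.
By producing, the firm covers all variable cost plus £64 of fixed cost; shutting down would lose the full £391.

Profit = -£327 at y = 4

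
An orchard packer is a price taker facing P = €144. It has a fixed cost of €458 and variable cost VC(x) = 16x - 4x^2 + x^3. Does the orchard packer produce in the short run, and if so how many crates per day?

Produce at x = 8

From TC, MC = TC'(x) = 16 - 8x + 3x^2 and AVC = VC/x = 16 - 4x + x^2.
AVC hits its minimum where MC = AVC, at x = 2, giving min AVC = 16 - 4·2 + 2^2 = €12.
P = €144 exceeds min AVC = €12, so the firm stays open.
Set P = MC: 144 = 16 - 8x + 3x^2 → -128 - 8x + 3x^2 = 0. The roots are x = -16/3 and x = 8; the profit-maximizing output is on the rising part of MC, so x* = 8.
Check: AVC at x = 8 is €48 ≤ P, so revenue covers variable cost.
Profit = P·x − TC = 144·8 − 842 = €310.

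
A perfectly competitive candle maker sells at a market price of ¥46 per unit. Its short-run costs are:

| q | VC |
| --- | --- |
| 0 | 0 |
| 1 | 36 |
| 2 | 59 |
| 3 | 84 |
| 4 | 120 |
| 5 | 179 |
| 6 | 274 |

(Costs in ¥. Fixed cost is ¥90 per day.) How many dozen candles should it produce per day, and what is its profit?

Compute π = P·q − TC at each output: q=0: -90; q=1: -80; q=2: -57; q=3: -36; q=4: -26; q=5: -39; q=6: -88.
Profit is maximized at q = 4. AVC there is 120/4 = ¥30 ≤ P, so producing beats shutting down (which would give -¥90).

q = 4; profit = -¥26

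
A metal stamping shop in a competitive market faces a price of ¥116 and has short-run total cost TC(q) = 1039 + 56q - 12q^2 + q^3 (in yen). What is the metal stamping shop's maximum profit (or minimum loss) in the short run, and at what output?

Profit = -¥239 at q = 10

AVC = 56 - 12q + q^2; min AVC = ¥20 at q = 6. Since P = ¥116 ≥ min AVC, the firm produces.
With MC = 56 - 24q + 3q^2, P = MC on the upward-sloping part at q* = 10.
TR = 116·10 = 1160. TC = 1039 + 360 = 1399. Profit = 1160 − 1399 = -¥239.
By producing, the firm covers all variable cost plus ¥800 of fixed cost; shutting down would lose the full ¥1039.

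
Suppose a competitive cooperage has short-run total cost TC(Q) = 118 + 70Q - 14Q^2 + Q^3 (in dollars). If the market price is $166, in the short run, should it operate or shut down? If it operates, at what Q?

Variable cost is VC = 70Q - 14Q^2 + Q^3, so AVC = VC/Q = 70 - 14Q + Q^2 and MC = dTC/dQ = 70 - 28Q + 3Q^2.
The AVC parabola has its vertex at Q = 14/2 = 7, where AVC = 70 - 14·7 + 7^2 = $21.
Since P = $166 ≥ min AVC = $21, price covers variable cost and the firm should produce.
Solving P = MC: -96 - 28Q + 3Q^2 = 0 ⇒ Q = -8/3 or 12. On the upward-sloping branch, Q* = 12.
Check: AVC at Q = 12 is $46 ≤ P, so revenue covers variable cost.
Profit = P·Q − TC = 166·12 − 670 = $1322.

Produce at Q = 12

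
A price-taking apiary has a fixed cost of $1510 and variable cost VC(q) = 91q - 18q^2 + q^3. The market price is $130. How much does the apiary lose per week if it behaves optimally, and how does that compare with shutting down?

Profit = -$158 at q = 13

AVC = 91 - 18q + q^2; min AVC = $10 at q = 9. Since P = $130 ≥ min AVC, the firm produces.
With MC = 91 - 36q + 3q^2, P = MC on the upward-sloping part at q* = 13.
TR = 130·13 = 1690. TC = 1510 + 338 = 1848. Profit = 1690 − 1848 = -$158.
Shutting down would mean losing the fixed cost of $1510, so operating at a loss of $158 is better by $1352.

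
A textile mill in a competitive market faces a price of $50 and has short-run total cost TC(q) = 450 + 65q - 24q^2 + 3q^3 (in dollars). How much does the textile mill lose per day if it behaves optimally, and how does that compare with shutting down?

AVC = 65 - 24q + 3q^2 has its minimum $17 at q = 4; price $50 clears that bar, so the firm operates.
MC = 65 - 48q + 9q^2. Setting P = MC and taking the root on the rising branch gives q* = 5.
TR = 50·5 = 250. TC = 450 + 100 = 550. Profit = 250 − 550 = -$300.
That loss of $300 beats the $450 the firm would lose by shutting down; producing recovers $150 of fixed cost.

Profit = -$300 at q = 5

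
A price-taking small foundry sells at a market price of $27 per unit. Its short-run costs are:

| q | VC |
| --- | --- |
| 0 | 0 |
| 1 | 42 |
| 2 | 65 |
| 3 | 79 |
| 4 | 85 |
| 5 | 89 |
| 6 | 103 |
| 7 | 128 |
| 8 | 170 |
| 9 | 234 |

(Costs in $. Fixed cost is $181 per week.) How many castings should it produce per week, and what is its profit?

Profit at each row (π = 27q − TC): q=0: -181; q=1: -196; q=2: -192; q=3: -179; q=4: -158; q=5: -135; q=6: -122; q=7: -120; q=8: -135; q=9: -172.
Profit is maximized at q = 7. AVC there is 128/7 = $18.29 ≤ P, so producing beats shutting down (which would give -$181).

q = 7; profit = -$120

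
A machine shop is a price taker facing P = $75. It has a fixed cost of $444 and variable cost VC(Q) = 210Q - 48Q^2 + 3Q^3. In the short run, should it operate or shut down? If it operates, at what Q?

From TC, MC = TC'(Q) = 210 - 96Q + 9Q^2 and AVC = VC/Q = 210 - 48Q + 3Q^2.
The AVC parabola has its vertex at Q = 48/6 = 8, where AVC = 210 - 48·8 + 3·8^2 = $18.
Because $75 ≥ $18, revenue can cover variable cost; the firm operates.
Solving P = MC: 135 - 96Q + 9Q^2 = 0 ⇒ Q = 5/3 or 9. On the upward-sloping branch, Q* = 9.
Check: AVC at Q = 9 is $21 ≤ P, so revenue covers variable cost.
Profit = P·Q − TC = 75·9 − 633 = $42.

Produce at Q = 9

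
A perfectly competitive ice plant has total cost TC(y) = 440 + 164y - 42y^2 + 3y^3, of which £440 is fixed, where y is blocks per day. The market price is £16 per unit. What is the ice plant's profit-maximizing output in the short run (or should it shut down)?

From TC, MC = TC'(y) = 164 - 84y + 9y^2 and AVC = VC/y = 164 - 42y + 3y^2.
The AVC parabola has its vertex at y = 42/6 = 7, where AVC = 164 - 42·7 + 3·7^2 = £17.
Since P = £16 < min AVC = £17, price fails to cover variable cost at any output.
Shutting down limits the loss to fixed cost, £440.

Shut down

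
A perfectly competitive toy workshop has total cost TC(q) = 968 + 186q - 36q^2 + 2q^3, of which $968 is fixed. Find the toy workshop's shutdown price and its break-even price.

Shutdown price = min AVC. AVC = 186 - 36q + 2q^2, with vertex at q = 9 and minimum $24.
ATC = 968/q + 186 - 36q + 2q^2. Setting dATC/dq = −968/q^2 − 36 + 4q = 0 gives q = 11 (since 4·11^3 − 36·11^2 = 968).
min ATC = 968/11 + 186 − 36·11 + 2·11^2 = $120. That is the break-even price.
Between these two prices the firm operates at a loss; above $120 it earns a profit.

Shutdown price = $24; break-even price = $120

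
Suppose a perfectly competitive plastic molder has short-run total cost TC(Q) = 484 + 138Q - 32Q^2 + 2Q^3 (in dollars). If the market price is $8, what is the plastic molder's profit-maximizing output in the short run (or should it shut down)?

Variable cost is VC = 138Q - 32Q^2 + 2Q^3, so AVC = VC/Q = 138 - 32Q + 2Q^2 and MC = dTC/dQ = 138 - 64Q + 6Q^2.
AVC is minimized where dAVC/dQ = -32 + 4Q = 0, at Q = 8; min AVC = 138 - 32·8 + 2·8^2 = $10.
With P < min AVC ($8 < $10), every unit sold adds to the loss.
The firm minimizes its loss by shutting down and losing only its fixed cost of $484.

Shut down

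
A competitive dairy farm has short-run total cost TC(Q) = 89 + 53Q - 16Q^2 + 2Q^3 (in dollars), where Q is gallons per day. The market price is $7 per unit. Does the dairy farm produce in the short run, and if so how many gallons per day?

Shut down

Variable cost is VC = 53Q - 16Q^2 + 2Q^3, so AVC = VC/Q = 53 - 16Q + 2Q^2 and MC = dTC/dQ = 53 - 32Q + 6Q^2.
The AVC parabola has its vertex at Q = 16/4 = 4, where AVC = 53 - 16·4 + 2·4^2 = $21.
P = $7 lies below min AVC = $21; no output level covers variable cost.
Best response: produce nothing and absorb the $89 fixed cost.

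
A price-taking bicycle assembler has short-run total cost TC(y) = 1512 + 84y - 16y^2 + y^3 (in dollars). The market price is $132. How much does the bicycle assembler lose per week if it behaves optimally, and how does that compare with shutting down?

Profit = -$360 at y = 12

AVC = 84 - 16y + y^2 has its minimum $20 at y = 8; price $132 clears that bar, so the firm operates.
MC = 84 - 32y + 3y^2. Setting P = MC and taking the root on the rising branch gives y* = 12.
TR = 132·12 = 1584. TC = 1512 + 432 = 1944. Profit = 1584 − 1944 = -$360.
By producing, the firm covers all variable cost plus $1152 of fixed cost; shutting down would lose the full $1512.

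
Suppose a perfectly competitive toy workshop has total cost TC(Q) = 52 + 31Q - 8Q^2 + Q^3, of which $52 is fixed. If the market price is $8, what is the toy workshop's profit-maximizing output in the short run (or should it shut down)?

Shut down

Strip out fixed cost: VC = 31Q - 8Q^2 + Q^3. Then AVC = 31 - 8Q + Q^2 and MC = 31 - 16Q + 3Q^2.
AVC is minimized where dAVC/dQ = -8 + 2Q = 0, at Q = 4; min AVC = 31 - 8·4 + 4^2 = $15.
Since P = $8 < min AVC = $15, price fails to cover variable cost at any output.
The firm minimizes its loss by shutting down and losing only its fixed cost of $52.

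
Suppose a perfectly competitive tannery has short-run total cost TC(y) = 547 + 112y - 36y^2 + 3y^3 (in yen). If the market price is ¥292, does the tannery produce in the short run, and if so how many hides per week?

Produce at y = 10

Variable cost is VC = 112y - 36y^2 + 3y^3, so AVC = VC/y = 112 - 36y + 3y^2 and MC = dTC/dy = 112 - 72y + 9y^2.
AVC hits its minimum where MC = AVC, at y = 6, giving min AVC = 112 - 36·6 + 3·6^2 = ¥4.
P = ¥292 exceeds min AVC = ¥4, so the firm stays open.
Set P = MC: 292 = 112 - 72y + 9y^2 → -180 - 72y + 9y^2 = 0. The roots are y = -2 and y = 10; the profit-maximizing output is on the rising part of MC, so y* = 10.
Check: AVC at y = 10 is ¥52 ≤ P, so revenue covers variable cost.
Profit = P·y − TC = 292·10 − 1067 = ¥1853.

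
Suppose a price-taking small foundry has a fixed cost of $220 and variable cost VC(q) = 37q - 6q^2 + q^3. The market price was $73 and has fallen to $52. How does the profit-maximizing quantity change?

Output falls from 6 to 5

AVC = 37 - 6q + q^2, minimized at q = 3 where min AVC = $28. MC = 37 - 12q + 3q^2.
With P = $73 above the shutdown price, P = MC gives q = 6.
At P = $52 ≥ min AVC, set P = MC: q = 5. The firm stays open but cuts output.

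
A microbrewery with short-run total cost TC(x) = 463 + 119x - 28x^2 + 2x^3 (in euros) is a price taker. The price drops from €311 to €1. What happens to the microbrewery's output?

Output falls from 12 to 0 (the firm shuts down)

AVC = 119 - 28x + 2x^2, minimized at x = 7 where min AVC = €21. MC = 119 - 56x + 6x^2.
With P = €311 above the shutdown price, P = MC gives x = 12.
At P = €1 < min AVC = €21, price no longer covers variable cost at any output, so the firm shuts down: x = 0.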